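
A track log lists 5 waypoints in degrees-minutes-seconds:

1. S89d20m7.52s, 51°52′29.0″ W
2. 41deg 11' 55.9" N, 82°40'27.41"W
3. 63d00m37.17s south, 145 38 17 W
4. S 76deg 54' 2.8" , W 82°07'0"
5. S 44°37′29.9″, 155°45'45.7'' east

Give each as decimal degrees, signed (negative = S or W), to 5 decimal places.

Point 1:
  Latitude: 89° + 20/60 + 7.52/3600 = 89 + 0.333333 + 0.002089 = 89.335422
  S ⇒ negate
  λ: 51 + 52/60 + 29/3600 = 51.874722
  hemisphere W, so the sign is −
Point 2:
  Latitude: 11′ + 55.9″ = 11.93167′; 41 + 11.93167/60 = 41.198861
  N → positive
  λ: 40′ + 27.41″ = 40.45683′; 82 + 40.45683/60 = 82.674281
  hemisphere W, so the sign is −
Point 3:
  Latitude: 0′ + 37.17″ = 0.61950′; 63 + 0.61950/60 = 63.010325
  hemisphere S, so the sign is −
  Longitude: 38′ + 17″ = 38.28333′; 145 + 38.28333/60 = 145.638056
  W ⇒ negate
Point 4:
  Lat: 76 + 54/60 + 2.8/3600 = 76.900778
  hemisphere S, so the sign is −
  λ: 82° + 7/60 + 0/3600 = 82 + 0.116667 + 0.000000 = 82.116667
  hemisphere W, so the sign is −
Point 5:
  Lat: 37′ + 29.9″ = 37.49833′; 44 + 37.49833/60 = 44.624972
  S ⇒ negate
  Longitude: 155 + 45/60 + 45.7/3600 = 155.762694
  E ⇒ keep positive

1. -89.33542, -51.87472
2. 41.19886, -82.67428
3. -63.01033, -145.63806
4. -76.90078, -82.11667
5. -44.62497, 155.76269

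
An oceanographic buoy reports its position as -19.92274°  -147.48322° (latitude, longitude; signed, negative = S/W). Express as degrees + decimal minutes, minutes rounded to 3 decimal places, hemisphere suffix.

19° 55.364′ S, 147° 28.993′ W

Latitude is negative → S; |value| = 19.922740
φ: fractional part 0.922740 → 55.36440 minutes
Longitude is negative → W; |value| = 147.483220
λ: fractional part 0.483220 → 28.99320 minutes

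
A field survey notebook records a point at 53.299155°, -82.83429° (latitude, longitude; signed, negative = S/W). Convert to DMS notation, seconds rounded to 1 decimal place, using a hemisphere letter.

53°17′57.0″ N, 82°50′3.4″ W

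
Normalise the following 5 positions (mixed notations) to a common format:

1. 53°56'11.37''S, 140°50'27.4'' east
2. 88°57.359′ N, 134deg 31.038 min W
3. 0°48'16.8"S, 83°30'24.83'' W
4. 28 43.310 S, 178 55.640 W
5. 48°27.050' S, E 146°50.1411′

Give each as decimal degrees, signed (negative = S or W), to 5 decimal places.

1. -53.93649, 140.84094
2. 88.95598, -134.51730
3. -0.80467, -83.50690
4. -28.72183, -178.92733
5. -48.45083, 146.83569

Point 1:
  Latitude: 53 + 56/60 + 11.37/3600 = 53.936492
  hemisphere S, so the sign is −
  λ: 50′ + 27.4″ = 50.45667′; 140 + 50.45667/60 = 140.840944
  E → positive
Point 2:
  Lat: 57.359′ = 0.955983°; total 88.955983
  N ⇒ keep positive
  Lon: 134 + 31.038/60 = 134.517300
  hemisphere W, so the sign is −
Point 3:
  Latitude: 0° + 48/60 + 16.8/3600 = 0 + 0.800000 + 0.004667 = 0.804667
  S ⇒ negate
  λ: 30′ + 24.83″ = 30.41383′; 83 + 30.41383/60 = 83.506897
  W → negative
Point 4:
  φ: 28 + 43.31/60 = 28.721833
  S ⇒ negate
  Longitude: 55.64′ = 0.927333°; total 178.927333
  hemisphere W, so the sign is −
Point 5:
  Lat: 27.05′ = 0.450833°; total 48.450833
  hemisphere S, so the sign is −
  λ: 50.1411′ = 0.835685°; total 146.835685
  E → positive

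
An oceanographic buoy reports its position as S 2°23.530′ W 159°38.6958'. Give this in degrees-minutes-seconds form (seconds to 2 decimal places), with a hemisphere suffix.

2°23′31.80″ S, 159°38′41.75″ W

Latitude: fractional minutes 0.53000 × 60 = 31.8000″
Longitude: fractional minutes 0.69580 × 60 = 41.7480″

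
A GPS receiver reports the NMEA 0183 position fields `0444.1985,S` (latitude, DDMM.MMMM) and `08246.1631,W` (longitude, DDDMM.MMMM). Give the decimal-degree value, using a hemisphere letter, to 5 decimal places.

Lat: degrees = first 2 digits = 4, minutes = 44.1985; 4 + 44.1985/60 = 4.736642
Lon: degrees = first 3 digits = 82, minutes = 46.1631; 82 + 46.1631/60 = 82.769385

4.73664° S, 82.76939° W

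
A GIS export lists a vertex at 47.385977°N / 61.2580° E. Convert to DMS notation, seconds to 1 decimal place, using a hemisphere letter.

47°23′9.5″ N, 61°15′28.8″ E

φ: 0.385977 × 60 = 23.15862′ → 23′, remainder × 60 = 9.517″
Longitude: 0.258000° → 15.48000′; 0.48000 × 60 = 28.800″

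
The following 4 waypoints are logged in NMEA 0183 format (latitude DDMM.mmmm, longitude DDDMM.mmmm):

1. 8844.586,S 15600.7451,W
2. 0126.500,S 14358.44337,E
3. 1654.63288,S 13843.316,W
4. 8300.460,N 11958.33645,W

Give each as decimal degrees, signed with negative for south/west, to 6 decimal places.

1. -88.743100, -156.012418
2. -1.441667, 143.974056
3. -16.910548, -138.721933
4. 83.007667, -119.972274

Point 1:
  Lat: degrees = first 2 digits = 88, minutes = 44.586; 88 + 44.586/60 = 88.7431000
  S → negative
  Lon: split at 3 digits → 156° and 0.7451′; 156 + 0.7451/60 = 156.0124183
  W ⇒ negate
Point 2:
  Lat: degrees = first 2 digits = 1, minutes = 26.5; 1 + 26.5/60 = 1.4416667
  hemisphere S, so the sign is −
  λ: split at 3 digits → 143° and 58.44337′; 143 + 58.44337/60 = 143.9740562
  E ⇒ keep positive
Point 3:
  Latitude: split at 2 digits → 16° and 54.63288′; 16 + 54.63288/60 = 16.9105480
  S ⇒ negate
  Longitude: degrees = first 3 digits = 138, minutes = 43.316; 138 + 43.316/60 = 138.7219333
  W → negative
Point 4:
  Lat: split at 2 digits → 83° and 0.46′; 83 + 0.46/60 = 83.0076667
  N → positive
  λ: split at 3 digits → 119° and 58.33645′; 119 + 58.33645/60 = 119.9722742
  hemisphere W, so the sign is −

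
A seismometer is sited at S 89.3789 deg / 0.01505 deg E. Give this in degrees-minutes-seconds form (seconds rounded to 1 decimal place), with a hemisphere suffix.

φ: 0.378900° → 22.73400′; 0.73400 × 60 = 44.040″
Lon: whole degrees 0; 0.90300′ → 0′ and 54.180″

89°22′44.0″ S, 0°00′54.2″ E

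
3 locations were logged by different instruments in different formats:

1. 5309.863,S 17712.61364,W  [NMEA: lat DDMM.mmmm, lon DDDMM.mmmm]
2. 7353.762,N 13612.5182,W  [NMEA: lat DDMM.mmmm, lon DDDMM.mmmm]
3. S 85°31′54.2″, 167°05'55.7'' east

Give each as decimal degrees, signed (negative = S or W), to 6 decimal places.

Point 1:
  Latitude: split at 2 digits → 53° and 9.863′; 53 + 9.863/60 = 53.1643833
  S → negative
  Longitude: degrees = first 3 digits = 177, minutes = 12.61364; 177 + 12.61364/60 = 177.2102273
  W ⇒ negate
Point 2:
  Latitude: split at 2 digits → 73° and 53.762′; 73 + 53.762/60 = 73.8960333
  N ⇒ keep positive
  Longitude: split at 3 digits → 136° and 12.5182′; 136 + 12.5182/60 = 136.2086367
  W ⇒ negate
Point 3:
  Lat: 31′ + 54.2″ = 31.90333′; 85 + 31.90333/60 = 85.5317222
  hemisphere S, so the sign is −
  Lon: 167 + 5/60 + 55.7/3600 = 167.0988056
  E ⇒ keep positive

1. -53.164383, -177.210227
2. 73.896033, -136.208637
3. -85.531722, 167.098806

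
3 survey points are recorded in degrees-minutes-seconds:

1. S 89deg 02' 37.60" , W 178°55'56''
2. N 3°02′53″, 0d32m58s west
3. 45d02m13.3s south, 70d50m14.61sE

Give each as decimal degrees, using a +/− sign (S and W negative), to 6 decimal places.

Point 1:
  φ: 89 + 2/60 + 37.6/3600 = 89.0437778
  S → negative
  Lon: 55′ + 56″ = 55.93333′; 178 + 55.93333/60 = 178.9322222
  W → negative
Point 2:
  Lat: 3° + 2/60 + 53/3600 = 3 + 0.033333 + 0.014722 = 3.0480556
  N → positive
  Longitude: 32′ + 58″ = 32.96667′; 0 + 32.96667/60 = 0.5494444
  W → negative
Point 3:
  Lat: 45° + 2/60 + 13.3/3600 = 45 + 0.033333 + 0.003694 = 45.0370278
  S ⇒ negate
  Longitude: 50′ + 14.61″ = 50.24350′; 70 + 50.24350/60 = 70.8373917
  E ⇒ keep positive

1. -89.043778, -178.932222
2. 3.048056, -0.549444
3. -45.037028, 70.837392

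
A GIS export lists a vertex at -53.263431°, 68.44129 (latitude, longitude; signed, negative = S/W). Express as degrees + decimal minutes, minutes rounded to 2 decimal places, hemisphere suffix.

Latitude is negative → S; |value| = 53.263431
Latitude: fractional part 0.263431 → 15.8059 minutes
Lon: minutes = (68.441290 − 68) × 60 = 26.4774

53° 15.81′ S, 68° 26.48′ E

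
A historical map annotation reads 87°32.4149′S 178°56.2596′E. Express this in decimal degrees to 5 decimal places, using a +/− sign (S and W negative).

-87.54025, 178.93766

φ: 32.4149′ = 0.540248°; total 87.540248
hemisphere S, so the sign is −
Lon: 178 + 56.2596/60 = 178.937660
E → positive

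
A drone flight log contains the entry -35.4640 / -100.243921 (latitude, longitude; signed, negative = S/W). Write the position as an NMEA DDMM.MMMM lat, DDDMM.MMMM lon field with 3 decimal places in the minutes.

Latitude is negative → S; |value| = 35.464000
φ: minutes = (35.464000 − 35) × 60 = 27.84000
Longitude is negative → W; |value| = 100.243921
Lon: fractional part 0.243921 → 14.63526 minutes

3527.840,S / 10014.635,W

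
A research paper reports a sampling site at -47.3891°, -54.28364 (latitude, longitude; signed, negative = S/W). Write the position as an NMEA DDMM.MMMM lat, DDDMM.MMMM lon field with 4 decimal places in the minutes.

Latitude is negative → S; |value| = 47.389100
Lat: 47° + 0.389100 × 60 = 47° 23.346000′
Longitude is negative → W; |value| = 54.283640
Lon: 54° + 0.283640 × 60 = 54° 17.018400′

4723.3460,S / 05417.0184,W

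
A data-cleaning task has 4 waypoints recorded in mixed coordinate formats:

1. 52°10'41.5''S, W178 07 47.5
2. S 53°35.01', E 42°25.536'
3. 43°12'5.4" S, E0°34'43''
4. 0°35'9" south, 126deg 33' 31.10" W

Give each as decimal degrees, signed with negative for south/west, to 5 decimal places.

1. -52.17819, -178.12986
2. -53.58350, 42.42560
3. -43.20150, 0.57861
4. -0.58583, -126.55864

Point 1:
  φ: 52 + 10/60 + 41.5/3600 = 52.178194
  S → negative
  Lon: 178° + 7/60 + 47.5/3600 = 178 + 0.116667 + 0.013194 = 178.129861
  hemisphere W, so the sign is −
Point 2:
  Latitude: 35.01′ = 0.583500°; total 53.583500
  S ⇒ negate
  λ: 42 + 25.536/60 = 42.425600
  E → positive
Point 3:
  φ: 12′ + 5.4″ = 12.09000′; 43 + 12.09000/60 = 43.201500
  S → negative
  Longitude: 0° + 34/60 + 43/3600 = 0 + 0.566667 + 0.011944 = 0.578611
  E → positive
Point 4:
  φ: 35′ + 9″ = 35.15000′; 0 + 35.15000/60 = 0.585833
  S → negative
  Longitude: 33′ + 31.1″ = 33.51833′; 126 + 33.51833/60 = 126.558639
  W ⇒ negate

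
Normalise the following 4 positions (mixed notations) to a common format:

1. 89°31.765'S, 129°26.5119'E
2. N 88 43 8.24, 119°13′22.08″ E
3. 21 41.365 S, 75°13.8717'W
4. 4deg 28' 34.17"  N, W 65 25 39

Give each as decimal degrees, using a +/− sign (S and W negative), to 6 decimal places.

1. -89.529417, 129.441865
2. 88.718956, 119.222800
3. -21.689417, -75.231195
4. 4.476158, -65.427500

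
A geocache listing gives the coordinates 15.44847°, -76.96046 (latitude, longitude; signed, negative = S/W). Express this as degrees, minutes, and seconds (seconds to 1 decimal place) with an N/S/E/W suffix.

15°26′54.5″ N, 76°57′37.7″ W

Latitude: 0.448470° → 26.90820′; 0.90820 × 60 = 54.492″
Longitude is negative → W; |value| = 76.960460
λ: whole degrees 76; 57.62760′ → 57′ and 37.656″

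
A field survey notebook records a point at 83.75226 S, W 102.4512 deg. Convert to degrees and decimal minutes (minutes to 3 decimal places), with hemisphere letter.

φ: fractional part 0.752260 → 45.13560 minutes
λ: minutes = (102.451200 − 102) × 60 = 27.07200

83° 45.136′ S, 102° 27.072′ W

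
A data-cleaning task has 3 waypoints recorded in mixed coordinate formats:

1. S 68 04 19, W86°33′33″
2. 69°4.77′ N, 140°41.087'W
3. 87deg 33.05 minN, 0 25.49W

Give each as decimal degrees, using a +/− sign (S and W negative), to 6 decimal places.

1. -68.071944, -86.559167
2. 69.079500, -140.684783
3. 87.550833, -0.424833

Point 1:
  Lat: 68 + 4/60 + 19/3600 = 68.0719444
  S ⇒ negate
  Lon: 86 + 33/60 + 33/3600 = 86.5591667
  W ⇒ negate
Point 2:
  φ: 4.77′ = 0.079500°; total 69.0795000
  N → positive
  λ: 140 + 41.087/60 = 140.6847833
  W ⇒ negate
Point 3:
  Lat: 33.05′ = 0.550833°; total 87.5508333
  N → positive
  Longitude: 0 + 25.49/60 = 0.4248333
  hemisphere W, so the sign is −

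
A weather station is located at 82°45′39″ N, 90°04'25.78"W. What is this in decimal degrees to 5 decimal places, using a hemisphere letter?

φ: 82° + 45/60 + 39/3600 = 82 + 0.750000 + 0.010833 = 82.760833
Lon: 90° + 4/60 + 25.78/3600 = 90 + 0.066667 + 0.007161 = 90.073828

82.76083° N, 90.07383° W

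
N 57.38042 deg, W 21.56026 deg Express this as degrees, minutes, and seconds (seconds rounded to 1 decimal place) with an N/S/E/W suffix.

57°22′49.5″ N, 21°33′36.9″ W

φ: whole degrees 57; 22.82520′ → 22′ and 49.512″
λ: whole degrees 21; 33.61560′ → 33′ and 36.936″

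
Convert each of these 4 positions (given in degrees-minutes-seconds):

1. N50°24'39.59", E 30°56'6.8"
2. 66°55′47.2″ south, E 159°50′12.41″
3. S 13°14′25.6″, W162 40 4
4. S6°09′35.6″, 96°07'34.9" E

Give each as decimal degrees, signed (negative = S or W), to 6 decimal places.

1. 50.410997, 30.935222
2. -66.929778, 159.836781
3. -13.240444, -162.667778
4. -6.159889, 96.126361

Point 1:
  Lat: 24′ + 39.59″ = 24.65983′; 50 + 24.65983/60 = 50.4109972
  N ⇒ keep positive
  Lon: 30 + 56/60 + 6.8/3600 = 30.9352222
  E ⇒ keep positive
Point 2:
  φ: 66° + 55/60 + 47.2/3600 = 66 + 0.916667 + 0.013111 = 66.9297778
  hemisphere S, so the sign is −
  Lon: 159° + 50/60 + 12.41/3600 = 159 + 0.833333 + 0.003447 = 159.8367806
  E ⇒ keep positive
Point 3:
  Lat: 13 + 14/60 + 25.6/3600 = 13.2404444
  hemisphere S, so the sign is −
  λ: 162 + 40/60 + 4/3600 = 162.6677778
  hemisphere W, so the sign is −
Point 4:
  Latitude: 9′ + 35.6″ = 9.59333′; 6 + 9.59333/60 = 6.1598889
  S → negative
  λ: 96° + 7/60 + 34.9/3600 = 96 + 0.116667 + 0.009694 = 96.1263611
  E → positive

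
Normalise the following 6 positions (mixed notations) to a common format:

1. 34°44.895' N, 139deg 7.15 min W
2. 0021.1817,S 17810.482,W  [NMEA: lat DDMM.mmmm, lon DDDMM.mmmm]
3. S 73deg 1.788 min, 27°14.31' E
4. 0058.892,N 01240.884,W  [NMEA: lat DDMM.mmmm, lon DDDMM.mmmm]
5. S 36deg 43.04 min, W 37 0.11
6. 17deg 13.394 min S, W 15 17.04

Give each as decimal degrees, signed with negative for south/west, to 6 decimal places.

Point 1:
  Lat: 34 + 44.895/60 = 34.7482500
  N → positive
  λ: 139 + 7.15/60 = 139.1191667
  hemisphere W, so the sign is −
Point 2:
  Lat: split at 2 digits → 00° and 21.1817′; 0 + 21.1817/60 = 0.3530283
  S → negative
  Lon: split at 3 digits → 178° and 10.482′; 178 + 10.482/60 = 178.1747000
  hemisphere W, so the sign is −
Point 3:
  Latitude: 73 + 1.788/60 = 73.0298000
  S → negative
  λ: 27 + 14.31/60 = 27.2385000
  E ⇒ keep positive
Point 4:
  Latitude: degrees = first 2 digits = 0, minutes = 58.892; 0 + 58.892/60 = 0.9815333
  N ⇒ keep positive
  Lon: split at 3 digits → 012° and 40.884′; 12 + 40.884/60 = 12.6814000
  W ⇒ negate
Point 5:
  Latitude: 43.04′ = 0.717333°; total 36.7173333
  S ⇒ negate
  Lon: 37 + 0.11/60 = 37.0018333
  W ⇒ negate
Point 6:
  Latitude: 17 + 13.394/60 = 17.2232333
  hemisphere S, so the sign is −
  λ: 17.04′ = 0.284000°; total 15.2840000
  W → negative

1. 34.748250, -139.119167
2. -0.353028, -178.174700
3. -73.029800, 27.238500
4. 0.981533, -12.681400
5. -36.717333, -37.001833
6. -17.223233, -15.284000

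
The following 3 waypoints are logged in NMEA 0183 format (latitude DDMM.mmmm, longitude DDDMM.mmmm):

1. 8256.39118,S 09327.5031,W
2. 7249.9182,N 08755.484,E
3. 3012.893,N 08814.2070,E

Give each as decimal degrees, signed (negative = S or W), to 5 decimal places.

1. -82.93985, -93.45839
2. 72.83197, 87.92473
3. 30.21488, 88.23678

Point 1:
  φ: split at 2 digits → 82° and 56.39118′; 82 + 56.39118/60 = 82.939853
  S → negative
  Lon: degrees = first 3 digits = 93, minutes = 27.5031; 93 + 27.5031/60 = 93.458385
  W → negative
Point 2:
  Lat: split at 2 digits → 72° and 49.9182′; 72 + 49.9182/60 = 72.831970
  N → positive
  Lon: degrees = first 3 digits = 87, minutes = 55.484; 87 + 55.484/60 = 87.924733
  E ⇒ keep positive
Point 3:
  φ: degrees = first 2 digits = 30, minutes = 12.893; 30 + 12.893/60 = 30.214883
  N → positive
  λ: degrees = first 3 digits = 88, minutes = 14.207; 88 + 14.207/60 = 88.236783
  E → positive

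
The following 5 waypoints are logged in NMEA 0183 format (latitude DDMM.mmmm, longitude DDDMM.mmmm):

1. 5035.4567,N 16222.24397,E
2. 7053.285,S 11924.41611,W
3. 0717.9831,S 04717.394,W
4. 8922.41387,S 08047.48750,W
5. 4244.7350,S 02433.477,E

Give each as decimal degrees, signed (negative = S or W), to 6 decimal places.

Point 1:
  Latitude: split at 2 digits → 50° and 35.4567′; 50 + 35.4567/60 = 50.5909450
  N → positive
  Lon: degrees = first 3 digits = 162, minutes = 22.24397; 162 + 22.24397/60 = 162.3707328
  E ⇒ keep positive
Point 2:
  φ: split at 2 digits → 70° and 53.285′; 70 + 53.285/60 = 70.8880833
  S ⇒ negate
  Longitude: degrees = first 3 digits = 119, minutes = 24.41611; 119 + 24.41611/60 = 119.4069352
  W → negative
Point 3:
  Latitude: degrees = first 2 digits = 7, minutes = 17.9831; 7 + 17.9831/60 = 7.2997183
  S ⇒ negate
  Lon: split at 3 digits → 047° and 17.394′; 47 + 17.394/60 = 47.2899000
  hemisphere W, so the sign is −
Point 4:
  Lat: degrees = first 2 digits = 89, minutes = 22.41387; 89 + 22.41387/60 = 89.3735645
  S ⇒ negate
  Longitude: split at 3 digits → 080° and 47.4875′; 80 + 47.4875/60 = 80.7914583
  W ⇒ negate
Point 5:
  Latitude: split at 2 digits → 42° and 44.735′; 42 + 44.735/60 = 42.7455833
  hemisphere S, so the sign is −
  Lon: split at 3 digits → 024° and 33.477′; 24 + 33.477/60 = 24.5579500
  E ⇒ keep positive

1. 50.590945, 162.370733
2. -70.888083, -119.406935
3. -7.299718, -47.289900
4. -89.373565, -80.791458
5. -42.745583, 24.557950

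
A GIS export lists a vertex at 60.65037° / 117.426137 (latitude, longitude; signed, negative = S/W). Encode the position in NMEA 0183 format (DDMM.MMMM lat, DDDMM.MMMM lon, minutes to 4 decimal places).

Latitude: 60° + 0.650370 × 60 = 60° 39.022200′
Longitude: minutes = (117.426137 − 117) × 60 = 25.568220

6039.0222,N / 11725.5682,E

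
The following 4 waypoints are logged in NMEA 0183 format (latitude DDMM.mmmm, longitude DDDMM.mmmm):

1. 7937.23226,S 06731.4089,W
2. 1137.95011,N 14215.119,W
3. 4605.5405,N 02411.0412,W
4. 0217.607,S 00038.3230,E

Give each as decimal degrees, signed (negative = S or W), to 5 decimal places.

1. -79.62054, -67.52348
2. 11.63250, -142.25198
3. 46.09234, -24.18402
4. -2.29345, 0.63872

Point 1:
  Latitude: split at 2 digits → 79° and 37.23226′; 79 + 37.23226/60 = 79.620538
  S ⇒ negate
  λ: split at 3 digits → 067° and 31.4089′; 67 + 31.4089/60 = 67.523482
  W → negative
Point 2:
  Latitude: split at 2 digits → 11° and 37.95011′; 11 + 37.95011/60 = 11.632502
  N ⇒ keep positive
  Longitude: split at 3 digits → 142° and 15.119′; 142 + 15.119/60 = 142.251983
  hemisphere W, so the sign is −
Point 3:
  φ: degrees = first 2 digits = 46, minutes = 5.5405; 46 + 5.5405/60 = 46.092342
  N ⇒ keep positive
  Longitude: degrees = first 3 digits = 24, minutes = 11.0412; 24 + 11.0412/60 = 24.184020
  W ⇒ negate
Point 4:
  Lat: degrees = first 2 digits = 2, minutes = 17.607; 2 + 17.607/60 = 2.293450
  hemisphere S, so the sign is −
  Lon: split at 3 digits → 000° and 38.323′; 0 + 38.323/60 = 0.638717
  E ⇒ keep positive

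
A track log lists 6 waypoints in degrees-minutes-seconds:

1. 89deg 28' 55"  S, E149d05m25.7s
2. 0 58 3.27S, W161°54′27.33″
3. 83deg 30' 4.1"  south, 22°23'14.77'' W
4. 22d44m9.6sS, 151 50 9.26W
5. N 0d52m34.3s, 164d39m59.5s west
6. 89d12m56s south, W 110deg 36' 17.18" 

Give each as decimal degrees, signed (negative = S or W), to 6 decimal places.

1. -89.481944, 149.090472
2. -0.967575, -161.907592
3. -83.501139, -22.387436
4. -22.736000, -151.835906
5. 0.876194, -164.666528
6. -89.215556, -110.604772

Point 1:
  Latitude: 28′ + 55″ = 28.91667′; 89 + 28.91667/60 = 89.4819444
  hemisphere S, so the sign is −
  Lon: 149° + 5/60 + 25.7/3600 = 149 + 0.083333 + 0.007139 = 149.0904722
  E ⇒ keep positive
Point 2:
  Lat: 0 + 58/60 + 3.27/3600 = 0.9675750
  S ⇒ negate
  Longitude: 54′ + 27.33″ = 54.45550′; 161 + 54.45550/60 = 161.9075917
  W ⇒ negate
Point 3:
  Latitude: 83° + 30/60 + 4.1/3600 = 83 + 0.500000 + 0.001139 = 83.5011389
  S ⇒ negate
  λ: 22 + 23/60 + 14.77/3600 = 22.3874361
  W → negative
Point 4:
  Latitude: 22 + 44/60 + 9.6/3600 = 22.7360000
  S ⇒ negate
  Longitude: 151° + 50/60 + 9.26/3600 = 151 + 0.833333 + 0.002572 = 151.8359056
  W → negative
Point 5:
  φ: 0° + 52/60 + 34.3/3600 = 0 + 0.866667 + 0.009528 = 0.8761944
  N → positive
  Longitude: 164° + 39/60 + 59.5/3600 = 164 + 0.650000 + 0.016528 = 164.6665278
  W ⇒ negate
Point 6:
  Latitude: 12′ + 56″ = 12.93333′; 89 + 12.93333/60 = 89.2155556
  S → negative
  Lon: 110 + 36/60 + 17.18/3600 = 110.6047722
  hemisphere W, so the sign is −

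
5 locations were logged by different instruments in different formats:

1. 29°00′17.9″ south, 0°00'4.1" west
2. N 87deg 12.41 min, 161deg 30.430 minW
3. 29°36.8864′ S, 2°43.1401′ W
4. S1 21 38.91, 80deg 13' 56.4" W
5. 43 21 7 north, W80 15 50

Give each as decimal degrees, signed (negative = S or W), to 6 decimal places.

Point 1:
  φ: 0′ + 17.9″ = 0.29833′; 29 + 0.29833/60 = 29.0049722
  S → negative
  Longitude: 0° + 0/60 + 4.1/3600 = 0 + 0.000000 + 0.001139 = 0.0011389
  W ⇒ negate
Point 2:
  φ: 12.41′ = 0.206833°; total 87.2068333
  N ⇒ keep positive
  Longitude: 30.43′ = 0.507167°; total 161.5071667
  W ⇒ negate
Point 3:
  φ: 36.8864′ = 0.614773°; total 29.6147733
  S ⇒ negate
  Lon: 43.1401′ = 0.719002°; total 2.7190017
  W ⇒ negate
Point 4:
  φ: 1 + 21/60 + 38.91/3600 = 1.3608083
  S ⇒ negate
  λ: 13′ + 56.4″ = 13.94000′; 80 + 13.94000/60 = 80.2323333
  W → negative
Point 5:
  Lat: 21′ + 7″ = 21.11667′; 43 + 21.11667/60 = 43.3519444
  N → positive
  Longitude: 80° + 15/60 + 50/3600 = 80 + 0.250000 + 0.013889 = 80.2638889
  hemisphere W, so the sign is −

1. -29.004972, -0.001139
2. 87.206833, -161.507167
3. -29.614773, -2.719002
4. -1.360808, -80.232333
5. 43.351944, -80.263889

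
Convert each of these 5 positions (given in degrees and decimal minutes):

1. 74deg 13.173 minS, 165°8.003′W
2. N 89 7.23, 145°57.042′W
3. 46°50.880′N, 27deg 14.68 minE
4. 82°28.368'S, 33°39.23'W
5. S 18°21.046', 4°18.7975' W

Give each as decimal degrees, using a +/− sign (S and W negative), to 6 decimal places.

1. -74.219550, -165.133383
2. 89.120500, -145.950700
3. 46.848000, 27.244667
4. -82.472800, -33.653833
5. -18.350767, -4.313292

Point 1:
  Latitude: 74 + 13.173/60 = 74.2195500
  S ⇒ negate
  Lon: 8.003′ = 0.133383°; total 165.1333833
  W ⇒ negate
Point 2:
  Latitude: 89 + 7.23/60 = 89.1205000
  N → positive
  Longitude: 145 + 57.042/60 = 145.9507000
  hemisphere W, so the sign is −
Point 3:
  Latitude: 50.88′ = 0.848000°; total 46.8480000
  N ⇒ keep positive
  λ: 14.68′ = 0.244667°; total 27.2446667
  E → positive
Point 4:
  Lat: 82 + 28.368/60 = 82.4728000
  hemisphere S, so the sign is −
  Lon: 39.23′ = 0.653833°; total 33.6538333
  W ⇒ negate
Point 5:
  Lat: 18 + 21.046/60 = 18.3507667
  S ⇒ negate
  λ: 4 + 18.7975/60 = 4.3132917
  W → negative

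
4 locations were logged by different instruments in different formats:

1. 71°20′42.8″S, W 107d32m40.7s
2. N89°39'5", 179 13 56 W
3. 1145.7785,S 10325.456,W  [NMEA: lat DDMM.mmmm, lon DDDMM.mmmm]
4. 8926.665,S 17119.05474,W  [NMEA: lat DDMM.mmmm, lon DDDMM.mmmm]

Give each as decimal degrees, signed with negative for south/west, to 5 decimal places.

Point 1:
  φ: 20′ + 42.8″ = 20.71333′; 71 + 20.71333/60 = 71.345222
  S → negative
  λ: 107° + 32/60 + 40.7/3600 = 107 + 0.533333 + 0.011306 = 107.544639
  hemisphere W, so the sign is −
Point 2:
  Lat: 39′ + 5″ = 39.08333′; 89 + 39.08333/60 = 89.651389
  N → positive
  Longitude: 179° + 13/60 + 56/3600 = 179 + 0.216667 + 0.015556 = 179.232222
  W ⇒ negate
Point 3:
  Latitude: split at 2 digits → 11° and 45.7785′; 11 + 45.7785/60 = 11.762975
  S ⇒ negate
  λ: degrees = first 3 digits = 103, minutes = 25.456; 103 + 25.456/60 = 103.424267
  W → negative
Point 4:
  φ: split at 2 digits → 89° and 26.665′; 89 + 26.665/60 = 89.444417
  hemisphere S, so the sign is −
  λ: degrees = first 3 digits = 171, minutes = 19.05474; 171 + 19.05474/60 = 171.317579
  W → negative

1. -71.34522, -107.54464
2. 89.65139, -179.23222
3. -11.76298, -103.42427
4. -89.44442, -171.31758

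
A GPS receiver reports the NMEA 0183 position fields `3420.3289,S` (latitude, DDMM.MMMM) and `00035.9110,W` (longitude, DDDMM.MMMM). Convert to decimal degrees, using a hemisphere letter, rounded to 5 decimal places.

34.33882° S, 0.59852° W

Latitude: degrees = first 2 digits = 34, minutes = 20.3289; 34 + 20.3289/60 = 34.338815
λ: split at 3 digits → 000° and 35.911′; 0 + 35.911/60 = 0.598517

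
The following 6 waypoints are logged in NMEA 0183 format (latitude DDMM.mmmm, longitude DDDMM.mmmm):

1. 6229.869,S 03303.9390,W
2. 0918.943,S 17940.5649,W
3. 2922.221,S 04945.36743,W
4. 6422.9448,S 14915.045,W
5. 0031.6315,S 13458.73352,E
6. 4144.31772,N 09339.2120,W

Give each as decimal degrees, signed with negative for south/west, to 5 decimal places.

Point 1:
  Latitude: split at 2 digits → 62° and 29.869′; 62 + 29.869/60 = 62.497817
  S → negative
  λ: degrees = first 3 digits = 33, minutes = 3.939; 33 + 3.939/60 = 33.065650
  W ⇒ negate
Point 2:
  φ: split at 2 digits → 09° and 18.943′; 9 + 18.943/60 = 9.315717
  S → negative
  λ: degrees = first 3 digits = 179, minutes = 40.5649; 179 + 40.5649/60 = 179.676082
  W ⇒ negate
Point 3:
  Lat: split at 2 digits → 29° and 22.221′; 29 + 22.221/60 = 29.370350
  hemisphere S, so the sign is −
  Lon: degrees = first 3 digits = 49, minutes = 45.36743; 49 + 45.36743/60 = 49.756124
  W → negative
Point 4:
  φ: split at 2 digits → 64° and 22.9448′; 64 + 22.9448/60 = 64.382413
  hemisphere S, so the sign is −
  Longitude: split at 3 digits → 149° and 15.045′; 149 + 15.045/60 = 149.250750
  W ⇒ negate
Point 5:
  φ: split at 2 digits → 00° and 31.6315′; 0 + 31.6315/60 = 0.527192
  hemisphere S, so the sign is −
  λ: degrees = first 3 digits = 134, minutes = 58.73352; 134 + 58.73352/60 = 134.978892
  E → positive
Point 6:
  φ: degrees = first 2 digits = 41, minutes = 44.31772; 41 + 44.31772/60 = 41.738629
  N ⇒ keep positive
  Lon: degrees = first 3 digits = 93, minutes = 39.212; 93 + 39.212/60 = 93.653533
  hemisphere W, so the sign is −

1. -62.49782, -33.06565
2. -9.31572, -179.67608
3. -29.37035, -49.75612
4. -64.38241, -149.25075
5. -0.52719, 134.97889
6. 41.73863, -93.65353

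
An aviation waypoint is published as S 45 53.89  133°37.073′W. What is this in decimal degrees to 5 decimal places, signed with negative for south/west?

-45.89817, -133.61788

Latitude: 53.89′ = 0.898167°; total 45.898167
hemisphere S, so the sign is −
λ: 37.073′ = 0.617883°; total 133.617883
hemisphere W, so the sign is −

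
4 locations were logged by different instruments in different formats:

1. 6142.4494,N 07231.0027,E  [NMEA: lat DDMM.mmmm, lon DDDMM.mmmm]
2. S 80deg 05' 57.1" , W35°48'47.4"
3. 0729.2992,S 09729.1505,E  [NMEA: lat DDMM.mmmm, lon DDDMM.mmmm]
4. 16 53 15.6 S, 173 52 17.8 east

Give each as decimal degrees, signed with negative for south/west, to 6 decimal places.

1. 61.707490, 72.516712
2. -80.099194, -35.813167
3. -7.488320, 97.485842
4. -16.887667, 173.871611

Point 1:
  Lat: degrees = first 2 digits = 61, minutes = 42.4494; 61 + 42.4494/60 = 61.7074900
  N ⇒ keep positive
  λ: degrees = first 3 digits = 72, minutes = 31.0027; 72 + 31.0027/60 = 72.5167117
  E ⇒ keep positive
Point 2:
  φ: 80 + 5/60 + 57.1/3600 = 80.0991944
  hemisphere S, so the sign is −
  Longitude: 48′ + 47.4″ = 48.79000′; 35 + 48.79000/60 = 35.8131667
  W ⇒ negate
Point 3:
  Latitude: degrees = first 2 digits = 7, minutes = 29.2992; 7 + 29.2992/60 = 7.4883200
  hemisphere S, so the sign is −
  λ: split at 3 digits → 097° and 29.1505′; 97 + 29.1505/60 = 97.4858417
  E ⇒ keep positive
Point 4:
  Latitude: 53′ + 15.6″ = 53.26000′; 16 + 53.26000/60 = 16.8876667
  hemisphere S, so the sign is −
  Longitude: 173 + 52/60 + 17.8/3600 = 173.8716111
  E → positive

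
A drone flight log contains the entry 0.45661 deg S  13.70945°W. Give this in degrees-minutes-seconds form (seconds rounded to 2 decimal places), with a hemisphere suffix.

Latitude: 0.456610 × 60 = 27.39660′ → 27′, remainder × 60 = 23.7960″
λ: 0.709450 × 60 = 42.56700′ → 42′, remainder × 60 = 34.0200″

0°27′23.80″ S, 13°42′34.02″ W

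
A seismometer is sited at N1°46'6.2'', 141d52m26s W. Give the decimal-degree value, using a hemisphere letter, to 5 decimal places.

1.76839° N, 141.87389° W

Latitude: 1 + 46/60 + 6.2/3600 = 1.768389
Lon: 141 + 52/60 + 26/3600 = 141.873889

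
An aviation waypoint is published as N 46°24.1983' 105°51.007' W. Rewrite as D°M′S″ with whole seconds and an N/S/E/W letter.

46°24′12″ N, 105°51′0″ W

Latitude: fractional minutes 0.19830 × 60 = 11.90″
λ: 51.00700′ → 51′ and 0.00700 × 60 = 0.42″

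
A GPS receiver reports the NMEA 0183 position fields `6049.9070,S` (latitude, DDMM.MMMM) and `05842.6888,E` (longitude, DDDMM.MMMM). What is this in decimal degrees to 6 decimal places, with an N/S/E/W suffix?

Lat: degrees = first 2 digits = 60, minutes = 49.907; 60 + 49.907/60 = 60.8317833
Lon: degrees = first 3 digits = 58, minutes = 42.6888; 58 + 42.6888/60 = 58.7114800

60.831783° S, 58.711480° E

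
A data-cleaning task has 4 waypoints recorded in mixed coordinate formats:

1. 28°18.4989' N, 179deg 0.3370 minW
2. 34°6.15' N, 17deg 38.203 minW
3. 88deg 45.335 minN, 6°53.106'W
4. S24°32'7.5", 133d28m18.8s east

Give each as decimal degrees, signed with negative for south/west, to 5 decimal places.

Point 1:
  Latitude: 28 + 18.4989/60 = 28.308315
  N → positive
  λ: 179 + 0.337/60 = 179.005617
  hemisphere W, so the sign is −
Point 2:
  Lat: 34 + 6.15/60 = 34.102500
  N ⇒ keep positive
  Longitude: 38.203′ = 0.636717°; total 17.636717
  W ⇒ negate
Point 3:
  Latitude: 45.335′ = 0.755583°; total 88.755583
  N ⇒ keep positive
  λ: 53.106′ = 0.885100°; total 6.885100
  W → negative
Point 4:
  Latitude: 24° + 32/60 + 7.5/3600 = 24 + 0.533333 + 0.002083 = 24.535417
  hemisphere S, so the sign is −
  Lon: 133° + 28/60 + 18.8/3600 = 133 + 0.466667 + 0.005222 = 133.471889
  E → positive

1. 28.30832, -179.00562
2. 34.10250, -17.63672
3. 88.75558, -6.88510
4. -24.53542, 133.47189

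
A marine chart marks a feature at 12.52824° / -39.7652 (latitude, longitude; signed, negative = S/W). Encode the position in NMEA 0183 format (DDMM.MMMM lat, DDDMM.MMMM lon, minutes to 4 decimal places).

1231.6944,N / 03945.9120,W

Lat: 12° + 0.528240 × 60 = 12° 31.694400′
Longitude is negative → W; |value| = 39.765200
Longitude: 39° + 0.765200 × 60 = 39° 45.912000′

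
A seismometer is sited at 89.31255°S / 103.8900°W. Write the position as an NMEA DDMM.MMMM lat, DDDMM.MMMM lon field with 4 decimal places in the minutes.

Latitude: 89° + 0.312550 × 60 = 89° 18.753000′
Lon: 103° + 0.890000 × 60 = 103° 53.400000′

8918.7530,S / 10353.4000,W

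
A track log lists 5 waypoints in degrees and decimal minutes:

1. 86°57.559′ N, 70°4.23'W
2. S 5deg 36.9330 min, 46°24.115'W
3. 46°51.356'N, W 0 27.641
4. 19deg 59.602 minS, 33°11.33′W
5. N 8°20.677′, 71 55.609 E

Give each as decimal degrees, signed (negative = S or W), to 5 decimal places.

1. 86.95932, -70.07050
2. -5.61555, -46.40192
3. 46.85593, -0.46068
4. -19.99337, -33.18883
5. 8.34462, 71.92682

Point 1:
  φ: 57.559′ = 0.959317°; total 86.959317
  N ⇒ keep positive
  Lon: 70 + 4.23/60 = 70.070500
  W → negative
Point 2:
  Lat: 36.933′ = 0.615550°; total 5.615550
  S → negative
  λ: 24.115′ = 0.401917°; total 46.401917
  hemisphere W, so the sign is −
Point 3:
  φ: 46 + 51.356/60 = 46.855933
  N → positive
  Longitude: 0 + 27.641/60 = 0.460683
  W ⇒ negate
Point 4:
  Latitude: 59.602′ = 0.993367°; total 19.993367
  S ⇒ negate
  Longitude: 33 + 11.33/60 = 33.188833
  hemisphere W, so the sign is −
Point 5:
  φ: 8 + 20.677/60 = 8.344617
  N ⇒ keep positive
  Longitude: 55.609′ = 0.926817°; total 71.926817
  E ⇒ keep positive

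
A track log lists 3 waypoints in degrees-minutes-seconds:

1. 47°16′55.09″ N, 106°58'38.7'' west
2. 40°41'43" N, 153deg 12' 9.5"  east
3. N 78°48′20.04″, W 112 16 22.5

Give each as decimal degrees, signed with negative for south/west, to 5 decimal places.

Point 1:
  Latitude: 47 + 16/60 + 55.09/3600 = 47.281969
  N ⇒ keep positive
  Longitude: 106 + 58/60 + 38.7/3600 = 106.977417
  W ⇒ negate
Point 2:
  φ: 40° + 41/60 + 43/3600 = 40 + 0.683333 + 0.011944 = 40.695278
  N ⇒ keep positive
  Lon: 153 + 12/60 + 9.5/3600 = 153.202639
  E ⇒ keep positive
Point 3:
  Lat: 48′ + 20.04″ = 48.33400′; 78 + 48.33400/60 = 78.805567
  N ⇒ keep positive
  Lon: 16′ + 22.5″ = 16.37500′; 112 + 16.37500/60 = 112.272917
  W → negative

1. 47.28197, -106.97742
2. 40.69528, 153.20264
3. 78.80557, -112.27292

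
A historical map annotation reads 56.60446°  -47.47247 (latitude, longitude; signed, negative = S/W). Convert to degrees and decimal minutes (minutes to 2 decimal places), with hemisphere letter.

56° 36.27′ N, 47° 28.35′ W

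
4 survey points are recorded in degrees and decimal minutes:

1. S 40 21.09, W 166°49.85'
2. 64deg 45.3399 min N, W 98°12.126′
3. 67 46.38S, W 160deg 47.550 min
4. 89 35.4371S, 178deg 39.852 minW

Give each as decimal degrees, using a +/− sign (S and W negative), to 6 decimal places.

Point 1:
  Lat: 40 + 21.09/60 = 40.3515000
  hemisphere S, so the sign is −
  Longitude: 49.85′ = 0.830833°; total 166.8308333
  W ⇒ negate
Point 2:
  φ: 45.3399′ = 0.755665°; total 64.7556650
  N → positive
  Lon: 98 + 12.126/60 = 98.2021000
  W ⇒ negate
Point 3:
  Latitude: 46.38′ = 0.773000°; total 67.7730000
  S → negative
  Longitude: 160 + 47.55/60 = 160.7925000
  W ⇒ negate
Point 4:
  φ: 89 + 35.4371/60 = 89.5906183
  S → negative
  Lon: 178 + 39.852/60 = 178.6642000
  hemisphere W, so the sign is −

1. -40.351500, -166.830833
2. 64.755665, -98.202100
3. -67.773000, -160.792500
4. -89.590618, -178.664200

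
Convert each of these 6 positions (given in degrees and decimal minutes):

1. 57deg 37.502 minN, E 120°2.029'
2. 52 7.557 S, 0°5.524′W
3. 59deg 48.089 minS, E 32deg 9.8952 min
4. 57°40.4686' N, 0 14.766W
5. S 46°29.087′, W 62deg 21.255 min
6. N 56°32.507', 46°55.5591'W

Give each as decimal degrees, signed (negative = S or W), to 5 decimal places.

1. 57.62503, 120.03382
2. -52.12595, -0.09207
3. -59.80148, 32.16492
4. 57.67448, -0.24610
5. -46.48478, -62.35425
6. 56.54178, -46.92599

Point 1:
  Lat: 57 + 37.502/60 = 57.625033
  N ⇒ keep positive
  λ: 120 + 2.029/60 = 120.033817
  E ⇒ keep positive
Point 2:
  Lat: 7.557′ = 0.125950°; total 52.125950
  hemisphere S, so the sign is −
  λ: 0 + 5.524/60 = 0.092067
  hemisphere W, so the sign is −
Point 3:
  Latitude: 48.089′ = 0.801483°; total 59.801483
  hemisphere S, so the sign is −
  Longitude: 32 + 9.8952/60 = 32.164920
  E → positive
Point 4:
  Lat: 57 + 40.4686/60 = 57.674477
  N ⇒ keep positive
  Lon: 14.766′ = 0.246100°; total 0.246100
  W ⇒ negate
Point 5:
  φ: 29.087′ = 0.484783°; total 46.484783
  S → negative
  λ: 62 + 21.255/60 = 62.354250
  W → negative
Point 6:
  φ: 32.507′ = 0.541783°; total 56.541783
  N → positive
  λ: 55.5591′ = 0.925985°; total 46.925985
  hemisphere W, so the sign is −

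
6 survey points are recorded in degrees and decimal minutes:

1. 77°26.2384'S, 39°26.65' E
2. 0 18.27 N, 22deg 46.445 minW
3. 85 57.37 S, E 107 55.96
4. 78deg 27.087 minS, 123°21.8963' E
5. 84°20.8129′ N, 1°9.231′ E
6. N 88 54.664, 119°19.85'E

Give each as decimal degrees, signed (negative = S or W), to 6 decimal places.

1. -77.437307, 39.444167
2. 0.304500, -22.774083
3. -85.956167, 107.932667
4. -78.451450, 123.364938
5. 84.346882, 1.153850
6. 88.911067, 119.330833

Point 1:
  Lat: 77 + 26.2384/60 = 77.4373067
  S → negative
  Longitude: 39 + 26.65/60 = 39.4441667
  E → positive
Point 2:
  φ: 0 + 18.27/60 = 0.3045000
  N ⇒ keep positive
  λ: 46.445′ = 0.774083°; total 22.7740833
  hemisphere W, so the sign is −
Point 3:
  Lat: 57.37′ = 0.956167°; total 85.9561667
  S ⇒ negate
  Lon: 107 + 55.96/60 = 107.9326667
  E → positive
Point 4:
  φ: 27.087′ = 0.451450°; total 78.4514500
  hemisphere S, so the sign is −
  Lon: 123 + 21.8963/60 = 123.3649383
  E ⇒ keep positive
Point 5:
  Lat: 20.8129′ = 0.346882°; total 84.3468817
  N ⇒ keep positive
  Lon: 9.231′ = 0.153850°; total 1.1538500
  E → positive
Point 6:
  φ: 54.664′ = 0.911067°; total 88.9110667
  N ⇒ keep positive
  Longitude: 19.85′ = 0.330833°; total 119.3308333
  E ⇒ keep positive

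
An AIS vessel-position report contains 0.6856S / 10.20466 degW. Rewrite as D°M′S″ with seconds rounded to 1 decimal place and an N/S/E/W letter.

Latitude: 0.685600 × 60 = 41.13600′ → 41′, remainder × 60 = 8.160″
Lon: whole degrees 10; 12.27960′ → 12′ and 16.776″

0°41′8.2″ S, 10°12′16.8″ W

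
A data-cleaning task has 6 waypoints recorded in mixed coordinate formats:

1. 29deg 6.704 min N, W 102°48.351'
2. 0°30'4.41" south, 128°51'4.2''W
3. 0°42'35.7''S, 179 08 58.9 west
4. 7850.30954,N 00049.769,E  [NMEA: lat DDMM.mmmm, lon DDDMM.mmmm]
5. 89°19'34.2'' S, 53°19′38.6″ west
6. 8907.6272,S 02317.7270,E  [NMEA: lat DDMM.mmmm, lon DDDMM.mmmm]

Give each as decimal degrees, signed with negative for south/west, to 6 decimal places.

1. 29.111733, -102.805850
2. -0.501225, -128.851167
3. -0.709917, -179.149694
4. 78.838492, 0.829483
5. -89.326167, -53.327389
6. -89.127120, 23.295450

Point 1:
  Latitude: 6.704′ = 0.111733°; total 29.1117333
  N → positive
  Lon: 48.351′ = 0.805850°; total 102.8058500
  W → negative
Point 2:
  Latitude: 0° + 30/60 + 4.41/3600 = 0 + 0.500000 + 0.001225 = 0.5012250
  S ⇒ negate
  Lon: 128 + 51/60 + 4.2/3600 = 128.8511667
  W ⇒ negate
Point 3:
  Latitude: 42′ + 35.7″ = 42.59500′; 0 + 42.59500/60 = 0.7099167
  S ⇒ negate
  λ: 179 + 8/60 + 58.9/3600 = 179.1496944
  W ⇒ negate
Point 4:
  φ: degrees = first 2 digits = 78, minutes = 50.30954; 78 + 50.30954/60 = 78.8384923
  N ⇒ keep positive
  Longitude: degrees = first 3 digits = 0, minutes = 49.769; 0 + 49.769/60 = 0.8294833
  E ⇒ keep positive
Point 5:
  φ: 89 + 19/60 + 34.2/3600 = 89.3261667
  hemisphere S, so the sign is −
  Lon: 19′ + 38.6″ = 19.64333′; 53 + 19.64333/60 = 53.3273889
  hemisphere W, so the sign is −
Point 6:
  Lat: degrees = first 2 digits = 89, minutes = 7.6272; 89 + 7.6272/60 = 89.1271200
  S ⇒ negate
  Longitude: split at 3 digits → 023° and 17.727′; 23 + 17.727/60 = 23.2954500
  E → positive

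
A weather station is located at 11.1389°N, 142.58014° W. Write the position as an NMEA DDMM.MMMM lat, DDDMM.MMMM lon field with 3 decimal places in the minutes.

1108.334,N / 14234.808,W

φ: minutes = (11.138900 − 11) × 60 = 8.33400
Longitude: minutes = (142.580140 − 142) × 60 = 34.80840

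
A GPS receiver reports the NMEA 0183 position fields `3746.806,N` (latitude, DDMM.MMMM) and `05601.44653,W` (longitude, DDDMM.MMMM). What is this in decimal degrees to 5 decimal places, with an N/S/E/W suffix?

Latitude: split at 2 digits → 37° and 46.806′; 37 + 46.806/60 = 37.780100
Longitude: degrees = first 3 digits = 56, minutes = 1.44653; 56 + 1.44653/60 = 56.024109

37.78010° N, 56.02411° W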